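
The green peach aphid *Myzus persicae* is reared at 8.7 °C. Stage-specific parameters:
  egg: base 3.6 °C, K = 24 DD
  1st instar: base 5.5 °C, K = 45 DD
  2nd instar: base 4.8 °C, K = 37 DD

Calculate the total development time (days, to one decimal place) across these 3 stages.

28.3 days

egg: 24 / (8.7 − 3.6) = 24 / 5.1 = 4.706 d.
1st instar: 45 / (8.7 − 5.5) = 45 / 3.2 = 14.063 d.
2nd instar: 37 / (8.7 − 4.8) = 37 / 3.9 = 9.487 d.
Sum = 28.256 ≈ 28.3 days.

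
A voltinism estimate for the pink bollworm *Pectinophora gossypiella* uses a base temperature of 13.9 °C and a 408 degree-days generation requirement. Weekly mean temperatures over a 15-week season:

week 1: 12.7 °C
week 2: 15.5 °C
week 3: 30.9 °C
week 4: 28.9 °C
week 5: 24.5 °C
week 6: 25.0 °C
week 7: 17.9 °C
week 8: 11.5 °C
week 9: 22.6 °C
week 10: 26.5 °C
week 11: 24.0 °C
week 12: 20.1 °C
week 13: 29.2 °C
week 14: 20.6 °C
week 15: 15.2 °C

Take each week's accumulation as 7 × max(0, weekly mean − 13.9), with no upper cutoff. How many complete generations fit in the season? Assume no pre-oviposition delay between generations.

Weekly DD (7 × max(0, T̄ − 13.9)): 0.0, 11.2, 119.0, 105.0, 74.2, 77.7, 28.0, 0.0, 60.9, 88.2, 70.7, 43.4, 107.1, 46.9, 9.1.
Season total = 841.4 DD.
Complete generations = ⌊841.4 / 408⌋ = 2.

2 generations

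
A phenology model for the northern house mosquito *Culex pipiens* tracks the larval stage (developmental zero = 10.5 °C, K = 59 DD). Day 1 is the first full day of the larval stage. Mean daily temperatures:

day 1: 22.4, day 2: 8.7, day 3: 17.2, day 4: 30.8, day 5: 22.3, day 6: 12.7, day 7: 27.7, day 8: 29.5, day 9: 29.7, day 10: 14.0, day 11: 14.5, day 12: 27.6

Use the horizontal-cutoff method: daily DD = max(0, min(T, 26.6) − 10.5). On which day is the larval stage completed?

day 7

Daily DD above 10.5 °C (capped at 16.1): 11.9, 0.0, 6.7, 16.1, 11.8, 2.2, 16.1, 16.1, 16.1, 3.5, 4.0, 16.1.
Cumulative: 11.9, 11.9, 18.6, 34.7, 46.5, 48.7, 64.8, 80.9, 97.0, 100.5, 104.5, 120.6.
The total first reaches 59 DD on day 7.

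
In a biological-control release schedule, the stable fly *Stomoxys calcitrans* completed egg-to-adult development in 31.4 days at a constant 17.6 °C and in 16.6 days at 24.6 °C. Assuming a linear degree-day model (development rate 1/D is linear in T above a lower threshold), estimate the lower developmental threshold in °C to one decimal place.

Linear rate model ⇒ the product D·(T − T_b) is constant across temperatures.
31.4·(17.6 − T_b) = 16.6·(24.6 − T_b)
T_b = (31.4·17.6 − 16.6·24.6) / (31.4 − 16.6) = 144.28 / 14.8 = 9.749 °C ≈ 9.7 °C.

9.7 °C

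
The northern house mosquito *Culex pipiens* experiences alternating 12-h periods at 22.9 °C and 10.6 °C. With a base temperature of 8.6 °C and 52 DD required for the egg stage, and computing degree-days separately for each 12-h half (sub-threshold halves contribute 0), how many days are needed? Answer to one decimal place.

Day half: max(0, 22.9 − 8.6) × 0.5 = 14.3 × 0.5 = 7.15 DD.
Night half: max(0, 10.6 − 8.6) × 0.5 = 2.0 × 0.5 = 1.00 DD.
Per 24 h: 8.15 DD/day.
Duration = 52 / 8.15 = 6.380 ≈ 6.4 days.

6.4 days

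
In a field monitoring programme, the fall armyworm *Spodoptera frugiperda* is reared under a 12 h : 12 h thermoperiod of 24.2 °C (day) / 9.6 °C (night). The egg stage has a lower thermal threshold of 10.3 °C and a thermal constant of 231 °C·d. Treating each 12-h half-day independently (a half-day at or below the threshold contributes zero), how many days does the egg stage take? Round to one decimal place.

33.2 days

Day half: max(0, 24.2 − 10.3) × 0.5 = 13.9 × 0.5 = 6.95 DD.
Night half: max(0, 9.6 − 10.3) × 0.5 = 0.0 × 0.5 = 0.00 DD.
Per 24 h: 6.95 DD/day.
Duration = 231 / 6.95 = 33.237 ≈ 33.2 days.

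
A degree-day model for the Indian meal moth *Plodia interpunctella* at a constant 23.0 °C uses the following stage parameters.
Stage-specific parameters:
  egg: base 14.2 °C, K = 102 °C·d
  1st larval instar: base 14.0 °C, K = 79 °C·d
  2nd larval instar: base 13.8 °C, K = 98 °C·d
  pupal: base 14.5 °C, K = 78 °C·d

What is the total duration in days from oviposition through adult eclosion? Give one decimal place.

egg: 102 / (23.0 − 14.2) = 102 / 8.8 = 11.591 d.
1st larval instar: 79 / (23.0 − 14.0) = 79 / 9.0 = 8.778 d.
2nd larval instar: 98 / (23.0 − 13.8) = 98 / 9.2 = 10.652 d.
pupal: 78 / (23.0 − 14.5) = 78 / 8.5 = 9.176 d.
Sum = 40.197 ≈ 40.2 days.

40.2 days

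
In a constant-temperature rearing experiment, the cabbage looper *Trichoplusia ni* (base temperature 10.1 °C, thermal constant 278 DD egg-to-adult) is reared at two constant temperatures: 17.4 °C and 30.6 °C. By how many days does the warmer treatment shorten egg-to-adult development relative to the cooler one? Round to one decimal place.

24.5 days

At 17.4 °C: 278 / (17.4 − 10.1) = 278 / 7.3 = 38.082 d.
At 30.6 °C: 278 / (30.6 − 10.1) = 278 / 20.5 = 13.561 d.
Difference = |38.082 − 13.561| = 24.521 ≈ 24.5 days.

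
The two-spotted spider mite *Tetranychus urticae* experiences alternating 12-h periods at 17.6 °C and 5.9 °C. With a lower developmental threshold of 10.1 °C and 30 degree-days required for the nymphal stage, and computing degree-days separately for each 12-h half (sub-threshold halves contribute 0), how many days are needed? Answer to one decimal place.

8.0 days

Day half: max(0, 17.6 − 10.1) × 0.5 = 7.5 × 0.5 = 3.75 DD.
Night half: max(0, 5.9 − 10.1) × 0.5 = 0.0 × 0.5 = 0.00 DD.
Per 24 h: 3.75 DD/day.
Duration = 30 / 3.75 = 8.000 ≈ 8.0 days.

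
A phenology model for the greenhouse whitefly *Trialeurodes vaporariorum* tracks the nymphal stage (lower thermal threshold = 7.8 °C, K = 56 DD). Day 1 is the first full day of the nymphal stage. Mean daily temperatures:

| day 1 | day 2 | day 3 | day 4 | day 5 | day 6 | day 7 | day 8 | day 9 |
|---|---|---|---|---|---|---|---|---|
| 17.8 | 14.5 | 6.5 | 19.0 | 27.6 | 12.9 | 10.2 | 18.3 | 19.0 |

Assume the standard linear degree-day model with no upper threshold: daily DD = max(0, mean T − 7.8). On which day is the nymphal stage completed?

day 8

Daily DD above 7.8 °C: 10.0, 6.7, 0.0, 11.2, 19.8, 5.1, 2.4, 10.5, 11.2.
Cumulative: 10.0, 16.7, 16.7, 27.9, 47.7, 52.8, 55.2, 65.7, 76.9.
The total first reaches 56 DD on day 8.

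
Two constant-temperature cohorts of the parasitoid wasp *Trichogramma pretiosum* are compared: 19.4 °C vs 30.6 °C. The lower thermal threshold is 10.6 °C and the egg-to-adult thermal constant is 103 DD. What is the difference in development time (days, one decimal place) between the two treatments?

At 19.4 °C: 103 / (19.4 − 10.6) = 103 / 8.8 = 11.705 d.
At 30.6 °C: 103 / (30.6 − 10.6) = 103 / 20.0 = 5.150 d.
Difference = |11.705 − 5.150| = 6.555 ≈ 6.6 days.

6.6 days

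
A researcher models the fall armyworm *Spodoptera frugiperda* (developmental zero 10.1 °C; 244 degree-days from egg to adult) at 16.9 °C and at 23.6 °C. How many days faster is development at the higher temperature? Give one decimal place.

17.8 days

At 16.9 °C: 244 / (16.9 − 10.1) = 244 / 6.8 = 35.882 d.
At 23.6 °C: 244 / (23.6 − 10.1) = 244 / 13.5 = 18.074 d.
Difference = |35.882 − 18.074| = 17.808 ≈ 17.8 days.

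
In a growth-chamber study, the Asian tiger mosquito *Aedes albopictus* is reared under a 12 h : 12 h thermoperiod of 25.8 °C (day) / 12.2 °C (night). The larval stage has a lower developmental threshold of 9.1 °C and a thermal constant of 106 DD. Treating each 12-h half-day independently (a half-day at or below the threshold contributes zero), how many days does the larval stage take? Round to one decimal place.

Day half: max(0, 25.8 − 9.1) × 0.5 = 16.7 × 0.5 = 8.35 DD.
Night half: max(0, 12.2 − 9.1) × 0.5 = 3.1 × 0.5 = 1.55 DD.
Per 24 h: 9.90 DD/day.
Duration = 106 / 9.90 = 10.707 ≈ 10.7 days.

10.7 days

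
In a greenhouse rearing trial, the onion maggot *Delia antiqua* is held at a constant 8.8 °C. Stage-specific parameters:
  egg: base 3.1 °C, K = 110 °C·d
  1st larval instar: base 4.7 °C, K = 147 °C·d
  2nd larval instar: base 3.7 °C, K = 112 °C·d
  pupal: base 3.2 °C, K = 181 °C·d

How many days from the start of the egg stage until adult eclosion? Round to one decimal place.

egg: 110 / (8.8 − 3.1) = 110 / 5.7 = 19.298 d.
1st larval instar: 147 / (8.8 − 4.7) = 147 / 4.1 = 35.854 d.
2nd larval instar: 112 / (8.8 − 3.7) = 112 / 5.1 = 21.961 d.
pupal: 181 / (8.8 − 3.2) = 181 / 5.6 = 32.321 d.
Sum = 109.434 ≈ 109.4 days.

109.4 days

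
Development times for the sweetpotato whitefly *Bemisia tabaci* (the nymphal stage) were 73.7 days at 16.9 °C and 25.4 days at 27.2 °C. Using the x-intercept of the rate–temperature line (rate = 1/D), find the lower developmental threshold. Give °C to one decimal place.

Under the model K = D·(T − T_b), so D₁·(T₁ − T_b) = D₂·(T₂ − T_b).
73.7·(16.9 − T_b) = 25.4·(27.2 − T_b)
T_b = (73.7·16.9 − 25.4·27.2) / (73.7 − 25.4) = 554.65 / 48.3 = 11.483 °C ≈ 11.5 °C.

11.5 °C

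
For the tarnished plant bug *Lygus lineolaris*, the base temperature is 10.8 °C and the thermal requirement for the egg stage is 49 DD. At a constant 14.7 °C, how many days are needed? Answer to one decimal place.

Daily accumulation = 14.7 − 10.8 = 3.9 DD/day.
Duration = 49 / 3.9 = 12.564 ≈ 12.6 days.

12.6 days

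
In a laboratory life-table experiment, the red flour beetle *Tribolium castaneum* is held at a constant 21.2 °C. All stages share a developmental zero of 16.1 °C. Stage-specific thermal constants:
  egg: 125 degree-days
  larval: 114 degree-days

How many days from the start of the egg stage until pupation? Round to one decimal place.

Daily accumulation at 21.2 °C = 21.2 − 16.1 = 5.1 DD/day.
Total K = 125 + 114 = 239 DD.
Total duration = 239 / 5.1 = 46.863 ≈ 46.9 days.

46.9 days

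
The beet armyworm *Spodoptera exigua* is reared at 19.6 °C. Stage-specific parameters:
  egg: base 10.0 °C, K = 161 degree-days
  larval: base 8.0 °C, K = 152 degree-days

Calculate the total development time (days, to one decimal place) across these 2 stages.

egg: 161 / (19.6 − 10.0) = 161 / 9.6 = 16.771 d.
larval: 152 / (19.6 − 8.0) = 152 / 11.6 = 13.103 d.
Sum = 29.874 ≈ 29.9 days.

29.9 days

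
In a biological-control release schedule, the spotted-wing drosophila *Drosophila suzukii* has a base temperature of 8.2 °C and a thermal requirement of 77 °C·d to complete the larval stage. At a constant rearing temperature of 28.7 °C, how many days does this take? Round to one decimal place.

Daily accumulation = 28.7 − 8.2 = 20.5 DD/day.
Duration = 77 / 20.5 = 3.756 ≈ 3.8 days.

3.8 days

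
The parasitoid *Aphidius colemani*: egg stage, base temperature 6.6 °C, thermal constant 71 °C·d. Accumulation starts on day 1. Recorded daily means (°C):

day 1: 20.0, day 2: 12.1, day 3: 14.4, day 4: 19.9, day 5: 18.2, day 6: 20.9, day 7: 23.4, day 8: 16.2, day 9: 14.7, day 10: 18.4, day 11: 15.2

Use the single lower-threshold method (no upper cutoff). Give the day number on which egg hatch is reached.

Daily DD above 6.6 °C: 13.4, 5.5, 7.8, 13.3, 11.6, 14.3, 16.8, 9.6, 8.1, 11.8, 8.6.
Cumulative: 13.4, 18.9, 26.7, 40.0, 51.6, 65.9, 82.7, 92.3, 100.4, 112.2, 120.8.
The total first reaches 71 DD on day 7.

day 7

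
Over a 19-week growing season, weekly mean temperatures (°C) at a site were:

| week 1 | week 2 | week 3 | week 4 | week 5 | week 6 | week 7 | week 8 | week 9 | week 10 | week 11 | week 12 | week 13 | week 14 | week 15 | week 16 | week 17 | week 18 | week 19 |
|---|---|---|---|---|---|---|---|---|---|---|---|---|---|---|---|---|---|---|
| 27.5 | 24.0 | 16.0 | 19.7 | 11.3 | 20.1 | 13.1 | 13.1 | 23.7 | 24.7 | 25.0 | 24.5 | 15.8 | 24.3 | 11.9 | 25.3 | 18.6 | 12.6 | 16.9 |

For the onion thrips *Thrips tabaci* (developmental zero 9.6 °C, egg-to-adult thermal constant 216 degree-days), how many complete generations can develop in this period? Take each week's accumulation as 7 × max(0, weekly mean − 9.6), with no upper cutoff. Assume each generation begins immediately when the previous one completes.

6 generations

Weekly DD (7 × max(0, T̄ − 9.6)): 125.3, 100.8, 44.8, 70.7, 11.9, 73.5, 24.5, 24.5, 98.7, 105.7, 107.8, 104.3, 43.4, 102.9, 16.1, 109.9, 63.0, 21.0, 51.1.
Season total = 1299.9 DD.
Complete generations = ⌊1299.9 / 216⌋ = 6.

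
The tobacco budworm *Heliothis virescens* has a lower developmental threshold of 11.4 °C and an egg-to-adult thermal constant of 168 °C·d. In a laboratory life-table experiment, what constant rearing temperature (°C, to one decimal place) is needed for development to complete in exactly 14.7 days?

22.8 °C

Required daily accumulation = 168 / 14.7 = 11.429 DD/day.
T = T_base + 11.429 = 11.4 + 11.429 = 22.829 ≈ 22.8 °C.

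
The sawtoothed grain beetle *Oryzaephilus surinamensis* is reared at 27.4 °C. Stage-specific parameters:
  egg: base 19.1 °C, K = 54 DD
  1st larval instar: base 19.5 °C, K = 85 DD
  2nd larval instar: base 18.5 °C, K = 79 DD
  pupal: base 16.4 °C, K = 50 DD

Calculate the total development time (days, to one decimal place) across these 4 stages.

30.7 days

egg: 54 / (27.4 − 19.1) = 54 / 8.3 = 6.506 d.
1st larval instar: 85 / (27.4 − 19.5) = 85 / 7.9 = 10.759 d.
2nd larval instar: 79 / (27.4 − 18.5) = 79 / 8.9 = 8.876 d.
pupal: 50 / (27.4 − 16.4) = 50 / 11.0 = 4.545 d.
Sum = 30.687 ≈ 30.7 days.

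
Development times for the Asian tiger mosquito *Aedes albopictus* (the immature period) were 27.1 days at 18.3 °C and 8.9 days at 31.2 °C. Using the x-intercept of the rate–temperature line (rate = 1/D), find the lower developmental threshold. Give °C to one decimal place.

12.0 °C

Under the model K = D·(T − T_b), so D₁·(T₁ − T_b) = D₂·(T₂ − T_b).
27.1·(18.3 − T_b) = 8.9·(31.2 − T_b)
T_b = (27.1·18.3 − 8.9·31.2) / (27.1 − 8.9) = 218.25 / 18.2 = 11.992 °C ≈ 12.0 °C.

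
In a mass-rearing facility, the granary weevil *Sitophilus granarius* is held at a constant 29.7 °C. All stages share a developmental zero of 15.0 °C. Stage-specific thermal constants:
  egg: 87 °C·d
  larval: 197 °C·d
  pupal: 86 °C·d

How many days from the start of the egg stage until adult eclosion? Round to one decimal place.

Daily accumulation at 29.7 °C = 29.7 − 15.0 = 14.7 DD/day.
Total K = 87 + 197 + 86 = 370 DD.
Total duration = 370 / 14.7 = 25.170 ≈ 25.2 days.

25.2 days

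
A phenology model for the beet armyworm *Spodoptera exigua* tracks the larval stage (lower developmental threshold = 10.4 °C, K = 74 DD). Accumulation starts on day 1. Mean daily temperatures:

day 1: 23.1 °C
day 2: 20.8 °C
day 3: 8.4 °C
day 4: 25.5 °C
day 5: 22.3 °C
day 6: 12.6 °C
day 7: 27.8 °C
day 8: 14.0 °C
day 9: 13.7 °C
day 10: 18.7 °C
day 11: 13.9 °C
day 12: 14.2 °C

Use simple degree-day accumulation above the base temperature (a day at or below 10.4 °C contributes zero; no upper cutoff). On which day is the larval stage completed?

day 9

Daily DD above 10.4 °C: 12.7, 10.4, 0.0, 15.1, 11.9, 2.2, 17.4, 3.6, 3.3, 8.3, 3.5, 3.8.
Cumulative: 12.7, 23.1, 23.1, 38.2, 50.1, 52.3, 69.7, 73.3, 76.6, 84.9, 88.4, 92.2.
The total first reaches 74 DD on day 9.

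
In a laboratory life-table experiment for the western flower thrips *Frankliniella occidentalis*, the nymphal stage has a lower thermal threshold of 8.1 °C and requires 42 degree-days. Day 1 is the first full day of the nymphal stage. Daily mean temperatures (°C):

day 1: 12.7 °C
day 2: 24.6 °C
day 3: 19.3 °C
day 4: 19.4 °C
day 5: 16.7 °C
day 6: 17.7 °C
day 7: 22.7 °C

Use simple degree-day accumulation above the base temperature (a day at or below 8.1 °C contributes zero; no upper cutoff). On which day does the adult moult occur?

Daily DD above 8.1 °C: 4.6, 16.5, 11.2, 11.3, 8.6, 9.6, 14.6.
Cumulative: 4.6, 21.1, 32.3, 43.6, 52.2, 61.8, 76.4.
The total first reaches 42 DD on day 4.

day 4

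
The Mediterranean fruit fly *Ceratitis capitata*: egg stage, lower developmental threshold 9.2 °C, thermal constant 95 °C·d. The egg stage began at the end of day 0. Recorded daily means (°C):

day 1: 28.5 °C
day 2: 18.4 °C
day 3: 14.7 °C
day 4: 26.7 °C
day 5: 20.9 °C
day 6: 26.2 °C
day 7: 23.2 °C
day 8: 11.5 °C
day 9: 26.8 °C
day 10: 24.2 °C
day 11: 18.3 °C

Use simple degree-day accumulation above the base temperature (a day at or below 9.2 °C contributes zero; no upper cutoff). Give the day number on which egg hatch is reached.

Daily DD above 9.2 °C: 19.3, 9.2, 5.5, 17.5, 11.7, 17.0, 14.0, 2.3, 17.6, 15.0, 9.1.
Cumulative: 19.3, 28.5, 34.0, 51.5, 63.2, 80.2, 94.2, 96.5, 114.1, 129.1, 138.2.
The total first reaches 95 DD on day 8.

day 8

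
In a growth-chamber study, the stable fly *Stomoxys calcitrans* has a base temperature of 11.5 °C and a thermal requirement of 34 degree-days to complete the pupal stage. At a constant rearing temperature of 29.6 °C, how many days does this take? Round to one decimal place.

1.9 days

Daily accumulation = 29.6 − 11.5 = 18.1 DD/day.
Duration = 34 / 18.1 = 1.878 ≈ 1.9 days.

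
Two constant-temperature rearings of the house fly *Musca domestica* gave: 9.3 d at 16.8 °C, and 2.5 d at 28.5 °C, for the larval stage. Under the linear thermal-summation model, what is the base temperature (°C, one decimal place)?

12.5 °C

Linear rate model ⇒ the product D·(T − T_b) is constant across temperatures.
9.3·(16.8 − T_b) = 2.5·(28.5 − T_b)
T_b = (9.3·16.8 − 2.5·28.5) / (9.3 − 2.5) = 84.99 / 6.8 = 12.499 °C ≈ 12.5 °C.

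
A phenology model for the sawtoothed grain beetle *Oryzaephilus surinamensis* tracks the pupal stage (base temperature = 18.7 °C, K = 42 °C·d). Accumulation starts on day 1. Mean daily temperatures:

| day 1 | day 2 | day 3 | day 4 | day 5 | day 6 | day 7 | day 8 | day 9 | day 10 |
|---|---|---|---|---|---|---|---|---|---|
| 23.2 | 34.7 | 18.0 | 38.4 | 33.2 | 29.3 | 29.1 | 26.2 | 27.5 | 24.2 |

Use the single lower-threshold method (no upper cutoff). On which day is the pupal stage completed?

day 5

Daily DD above 18.7 °C: 4.5, 16.0, 0.0, 19.7, 14.5, 10.6, 10.4, 7.5, 8.8, 5.5.
Cumulative: 4.5, 20.5, 20.5, 40.2, 54.7, 65.3, 75.7, 83.2, 92.0, 97.5.
The total first reaches 42 DD on day 5.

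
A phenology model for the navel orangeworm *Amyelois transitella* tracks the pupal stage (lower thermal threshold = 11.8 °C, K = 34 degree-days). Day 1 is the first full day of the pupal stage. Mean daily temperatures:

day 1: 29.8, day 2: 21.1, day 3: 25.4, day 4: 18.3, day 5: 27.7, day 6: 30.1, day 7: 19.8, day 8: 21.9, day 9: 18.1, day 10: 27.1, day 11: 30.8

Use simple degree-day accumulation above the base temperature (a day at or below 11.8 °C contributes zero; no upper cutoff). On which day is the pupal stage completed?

Daily DD above 11.8 °C: 18.0, 9.3, 13.6, 6.5, 15.9, 18.3, 8.0, 10.1, 6.3, 15.3, 19.0.
Cumulative: 18.0, 27.3, 40.9, 47.4, 63.3, 81.6, 89.6, 99.7, 106.0, 121.3, 140.3.
The total first reaches 34 DD on day 3.

day 3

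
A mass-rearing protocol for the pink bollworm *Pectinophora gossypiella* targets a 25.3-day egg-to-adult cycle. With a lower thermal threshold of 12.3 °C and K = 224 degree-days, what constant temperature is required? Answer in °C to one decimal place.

Required daily accumulation = 224 / 25.3 = 8.854 DD/day.
T = T_base + 8.854 = 12.3 + 8.854 = 21.154 ≈ 21.2 °C.

21.2 °C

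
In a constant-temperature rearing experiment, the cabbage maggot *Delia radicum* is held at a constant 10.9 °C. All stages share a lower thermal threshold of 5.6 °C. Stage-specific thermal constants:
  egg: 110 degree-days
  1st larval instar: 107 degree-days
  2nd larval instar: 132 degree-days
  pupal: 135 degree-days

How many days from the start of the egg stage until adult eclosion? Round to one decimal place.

Daily accumulation at 10.9 °C = 10.9 − 5.6 = 5.3 DD/day.
Total K = 110 + 107 + 132 + 135 = 484 DD.
Total duration = 484 / 5.3 = 91.321 ≈ 91.3 days.

91.3 days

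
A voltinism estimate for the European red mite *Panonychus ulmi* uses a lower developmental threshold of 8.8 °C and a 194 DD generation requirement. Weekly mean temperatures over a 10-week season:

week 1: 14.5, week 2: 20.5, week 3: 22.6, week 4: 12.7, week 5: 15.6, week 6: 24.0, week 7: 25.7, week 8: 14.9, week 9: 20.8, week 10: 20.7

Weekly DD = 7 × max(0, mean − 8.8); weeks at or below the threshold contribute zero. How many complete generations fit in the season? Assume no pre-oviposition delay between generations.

Weekly DD (7 × max(0, T̄ − 8.8)): 39.9, 81.9, 96.6, 27.3, 47.6, 106.4, 118.3, 42.7, 84.0, 83.3.
Season total = 728.0 DD.
Complete generations = ⌊728.0 / 194⌋ = 3.

3 generations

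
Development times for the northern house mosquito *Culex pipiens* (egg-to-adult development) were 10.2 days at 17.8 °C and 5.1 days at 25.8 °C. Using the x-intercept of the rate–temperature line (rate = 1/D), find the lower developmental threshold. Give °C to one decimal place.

9.8 °C

Linear rate model ⇒ the product D·(T − T_b) is constant across temperatures.
10.2·(17.8 − T_b) = 5.1·(25.8 − T_b)
T_b = (10.2·17.8 − 5.1·25.8) / (10.2 − 5.1) = 49.98 / 5.1 = 9.800 °C ≈ 9.8 °C.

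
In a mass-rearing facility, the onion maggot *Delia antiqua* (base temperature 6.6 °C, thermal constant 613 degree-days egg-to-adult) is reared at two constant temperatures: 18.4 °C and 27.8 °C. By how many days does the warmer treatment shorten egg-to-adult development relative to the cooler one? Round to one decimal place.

23.0 days

At 18.4 °C: 613 / (18.4 − 6.6) = 613 / 11.8 = 51.949 d.
At 27.8 °C: 613 / (27.8 − 6.6) = 613 / 21.2 = 28.915 d.
Difference = |51.949 − 28.915| = 23.034 ≈ 23.0 days.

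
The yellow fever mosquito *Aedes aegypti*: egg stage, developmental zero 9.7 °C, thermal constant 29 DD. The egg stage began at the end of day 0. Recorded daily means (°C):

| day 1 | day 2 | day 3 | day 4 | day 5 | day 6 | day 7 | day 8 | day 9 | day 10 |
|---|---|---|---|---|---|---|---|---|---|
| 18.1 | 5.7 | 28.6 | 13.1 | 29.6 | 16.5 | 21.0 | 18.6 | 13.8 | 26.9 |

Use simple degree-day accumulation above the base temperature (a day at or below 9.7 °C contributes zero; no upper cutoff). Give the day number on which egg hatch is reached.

day 4

Daily DD above 9.7 °C: 8.4, 0.0, 18.9, 3.4, 19.9, 6.8, 11.3, 8.9, 4.1, 17.2.
Cumulative: 8.4, 8.4, 27.3, 30.7, 50.6, 57.4, 68.7, 77.6, 81.7, 98.9.
The total first reaches 29 DD on day 4.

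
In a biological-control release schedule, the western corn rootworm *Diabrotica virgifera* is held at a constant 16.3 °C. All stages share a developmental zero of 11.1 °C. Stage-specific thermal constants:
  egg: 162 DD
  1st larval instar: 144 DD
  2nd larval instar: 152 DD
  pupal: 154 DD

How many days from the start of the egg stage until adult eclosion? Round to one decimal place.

117.7 days

Daily accumulation at 16.3 °C = 16.3 − 11.1 = 5.2 DD/day.
Total K = 162 + 144 + 152 + 154 = 612 DD.
Total duration = 612 / 5.2 = 117.692 ≈ 117.7 days.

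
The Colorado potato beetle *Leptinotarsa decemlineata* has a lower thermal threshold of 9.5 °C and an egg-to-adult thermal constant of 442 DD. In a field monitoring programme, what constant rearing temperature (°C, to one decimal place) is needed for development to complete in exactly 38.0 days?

21.1 °C

Required daily accumulation = 442 / 38.0 = 11.632 DD/day.
T = T_base + 11.632 = 9.5 + 11.632 = 21.132 ≈ 21.1 °C.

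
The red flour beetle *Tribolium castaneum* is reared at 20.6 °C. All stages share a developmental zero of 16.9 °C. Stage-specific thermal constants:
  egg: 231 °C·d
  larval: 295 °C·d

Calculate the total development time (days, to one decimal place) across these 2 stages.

142.2 days

Daily accumulation at 20.6 °C = 20.6 − 16.9 = 3.7 DD/day.
Total K = 231 + 295 = 526 DD.
Total duration = 526 / 3.7 = 142.162 ≈ 142.2 days.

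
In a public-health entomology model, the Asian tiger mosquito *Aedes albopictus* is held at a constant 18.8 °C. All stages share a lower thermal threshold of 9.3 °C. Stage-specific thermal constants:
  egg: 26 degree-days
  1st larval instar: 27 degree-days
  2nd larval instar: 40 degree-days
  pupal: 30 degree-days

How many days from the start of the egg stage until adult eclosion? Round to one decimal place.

Daily accumulation at 18.8 °C = 18.8 − 9.3 = 9.5 DD/day.
Total K = 26 + 27 + 40 + 30 = 123 DD.
Total duration = 123 / 9.5 = 12.947 ≈ 12.9 days.

12.9 days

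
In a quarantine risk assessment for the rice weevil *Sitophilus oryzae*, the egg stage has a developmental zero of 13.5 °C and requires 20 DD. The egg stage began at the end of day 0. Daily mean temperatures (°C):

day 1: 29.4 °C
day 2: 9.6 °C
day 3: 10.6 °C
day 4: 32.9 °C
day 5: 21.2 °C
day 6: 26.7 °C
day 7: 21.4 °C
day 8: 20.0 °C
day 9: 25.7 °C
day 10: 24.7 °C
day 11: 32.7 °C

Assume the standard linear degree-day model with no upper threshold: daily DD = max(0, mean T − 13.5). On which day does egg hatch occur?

Daily DD above 13.5 °C: 15.9, 0.0, 0.0, 19.4, 7.7, 13.2, 7.9, 6.5, 12.2, 11.2, 19.2.
Cumulative: 15.9, 15.9, 15.9, 35.3, 43.0, 56.2, 64.1, 70.6, 82.8, 94.0, 113.2.
The total first reaches 20 DD on day 4.

day 4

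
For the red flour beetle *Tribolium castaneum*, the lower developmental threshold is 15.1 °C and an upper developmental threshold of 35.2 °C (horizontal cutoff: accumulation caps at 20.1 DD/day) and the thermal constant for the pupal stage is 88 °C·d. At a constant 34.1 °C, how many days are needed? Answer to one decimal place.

4.6 days

Daily accumulation = 34.1 − 15.1 = 19.0 DD/day.
Duration = 88 / 19.0 = 4.632 ≈ 4.6 days.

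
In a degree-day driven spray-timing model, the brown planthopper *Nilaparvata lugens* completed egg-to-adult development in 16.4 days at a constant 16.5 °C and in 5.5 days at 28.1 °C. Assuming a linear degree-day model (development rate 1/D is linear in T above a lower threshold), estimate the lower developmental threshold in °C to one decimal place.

10.6 °C

Linear rate model ⇒ the product D·(T − T_b) is constant across temperatures.
16.4·(16.5 − T_b) = 5.5·(28.1 − T_b)
T_b = (16.4·16.5 − 5.5·28.1) / (16.4 − 5.5) = 116.05 / 10.9 = 10.647 °C ≈ 10.6 °C.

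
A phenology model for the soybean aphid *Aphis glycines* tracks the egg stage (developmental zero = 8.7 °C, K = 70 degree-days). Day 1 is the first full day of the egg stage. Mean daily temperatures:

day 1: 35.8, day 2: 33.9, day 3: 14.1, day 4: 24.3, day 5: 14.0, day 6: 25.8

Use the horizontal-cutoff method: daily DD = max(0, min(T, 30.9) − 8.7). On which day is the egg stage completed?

Daily DD above 8.7 °C (capped at 22.2): 22.2, 22.2, 5.4, 15.6, 5.3, 17.1.
Cumulative: 22.2, 44.4, 49.8, 65.4, 70.7, 87.8.
The total first reaches 70 DD on day 5.

day 5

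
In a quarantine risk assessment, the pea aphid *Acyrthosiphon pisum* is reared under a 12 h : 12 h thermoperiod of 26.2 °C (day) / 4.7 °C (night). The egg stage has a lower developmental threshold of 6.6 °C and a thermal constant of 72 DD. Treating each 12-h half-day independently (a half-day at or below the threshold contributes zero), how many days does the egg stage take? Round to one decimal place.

7.3 days

Day half: max(0, 26.2 − 6.6) × 0.5 = 19.6 × 0.5 = 9.80 DD.
Night half: max(0, 4.7 − 6.6) × 0.5 = 0.0 × 0.5 = 0.00 DD.
Per 24 h: 9.80 DD/day.
Duration = 72 / 9.80 = 7.347 ≈ 7.3 days.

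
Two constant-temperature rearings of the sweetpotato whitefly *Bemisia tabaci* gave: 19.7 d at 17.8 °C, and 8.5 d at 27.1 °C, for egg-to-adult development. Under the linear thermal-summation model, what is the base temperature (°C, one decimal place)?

Linear rate model ⇒ the product D·(T − T_b) is constant across temperatures.
19.7·(17.8 − T_b) = 8.5·(27.1 − T_b)
T_b = (19.7·17.8 − 8.5·27.1) / (19.7 − 8.5) = 120.31 / 11.2 = 10.742 °C ≈ 10.7 °C.

10.7 °C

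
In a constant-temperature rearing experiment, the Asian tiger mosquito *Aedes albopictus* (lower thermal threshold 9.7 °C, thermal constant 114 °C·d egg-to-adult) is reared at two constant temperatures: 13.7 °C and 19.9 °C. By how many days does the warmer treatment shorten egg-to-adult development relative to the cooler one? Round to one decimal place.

17.3 days

At 13.7 °C: 114 / (13.7 − 9.7) = 114 / 4.0 = 28.500 d.
At 19.9 °C: 114 / (19.9 − 9.7) = 114 / 10.2 = 11.176 d.
Difference = |28.500 − 11.176| = 17.324 ≈ 17.3 days.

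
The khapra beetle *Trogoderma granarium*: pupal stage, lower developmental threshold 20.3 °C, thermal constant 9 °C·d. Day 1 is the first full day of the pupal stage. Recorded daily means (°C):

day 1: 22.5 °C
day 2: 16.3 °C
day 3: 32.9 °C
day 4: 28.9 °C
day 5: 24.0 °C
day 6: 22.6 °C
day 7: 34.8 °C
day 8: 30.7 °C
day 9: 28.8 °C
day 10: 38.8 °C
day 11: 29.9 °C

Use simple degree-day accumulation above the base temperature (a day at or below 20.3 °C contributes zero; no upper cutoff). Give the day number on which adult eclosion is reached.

Daily DD above 20.3 °C: 2.2, 0.0, 12.6, 8.6, 3.7, 2.3, 14.5, 10.4, 8.5, 18.5, 9.6.
Cumulative: 2.2, 2.2, 14.8, 23.4, 27.1, 29.4, 43.9, 54.3, 62.8, 81.3, 90.9.
The total first reaches 9 DD on day 3.

day 3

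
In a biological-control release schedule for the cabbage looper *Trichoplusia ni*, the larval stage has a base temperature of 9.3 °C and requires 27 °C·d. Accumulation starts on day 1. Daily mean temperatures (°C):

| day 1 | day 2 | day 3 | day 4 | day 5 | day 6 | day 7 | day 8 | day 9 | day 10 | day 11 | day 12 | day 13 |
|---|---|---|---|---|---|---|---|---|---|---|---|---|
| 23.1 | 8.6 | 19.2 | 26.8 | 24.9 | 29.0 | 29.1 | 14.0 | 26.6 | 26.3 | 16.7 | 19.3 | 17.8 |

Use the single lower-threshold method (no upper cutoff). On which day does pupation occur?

Daily DD above 9.3 °C: 13.8, 0.0, 9.9, 17.5, 15.6, 19.7, 19.8, 4.7, 17.3, 17.0, 7.4, 10.0, 8.5.
Cumulative: 13.8, 13.8, 23.7, 41.2, 56.8, 76.5, 96.3, 101.0, 118.3, 135.3, 142.7, 152.7, 161.2.
The total first reaches 27 DD on day 4.

day 4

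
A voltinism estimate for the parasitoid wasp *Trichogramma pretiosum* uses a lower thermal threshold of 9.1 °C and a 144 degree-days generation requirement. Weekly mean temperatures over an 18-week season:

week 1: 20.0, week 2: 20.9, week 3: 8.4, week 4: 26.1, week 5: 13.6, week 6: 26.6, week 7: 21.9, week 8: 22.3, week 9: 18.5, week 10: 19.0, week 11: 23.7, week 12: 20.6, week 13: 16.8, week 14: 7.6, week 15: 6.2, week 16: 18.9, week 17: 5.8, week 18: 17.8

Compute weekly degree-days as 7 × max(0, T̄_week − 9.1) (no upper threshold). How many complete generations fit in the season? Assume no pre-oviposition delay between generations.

Weekly DD (7 × max(0, T̄ − 9.1)): 76.3, 82.6, 0.0, 119.0, 31.5, 122.5, 89.6, 92.4, 65.8, 69.3, 102.2, 80.5, 53.9, 0.0, 0.0, 68.6, 0.0, 60.9.
Season total = 1115.1 DD.
Complete generations = ⌊1115.1 / 144⌋ = 7.

7 generations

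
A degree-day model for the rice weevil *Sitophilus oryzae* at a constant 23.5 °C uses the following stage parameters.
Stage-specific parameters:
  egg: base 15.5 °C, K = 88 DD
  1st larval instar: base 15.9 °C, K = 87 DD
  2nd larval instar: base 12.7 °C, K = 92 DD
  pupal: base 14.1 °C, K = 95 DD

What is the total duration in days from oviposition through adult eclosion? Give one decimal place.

egg: 88 / (23.5 − 15.5) = 88 / 8.0 = 11.000 d.
1st larval instar: 87 / (23.5 − 15.9) = 87 / 7.6 = 11.447 d.
2nd larval instar: 92 / (23.5 − 12.7) = 92 / 10.8 = 8.519 d.
pupal: 95 / (23.5 − 14.1) = 95 / 9.4 = 10.106 d.
Sum = 41.072 ≈ 41.1 days.

41.1 days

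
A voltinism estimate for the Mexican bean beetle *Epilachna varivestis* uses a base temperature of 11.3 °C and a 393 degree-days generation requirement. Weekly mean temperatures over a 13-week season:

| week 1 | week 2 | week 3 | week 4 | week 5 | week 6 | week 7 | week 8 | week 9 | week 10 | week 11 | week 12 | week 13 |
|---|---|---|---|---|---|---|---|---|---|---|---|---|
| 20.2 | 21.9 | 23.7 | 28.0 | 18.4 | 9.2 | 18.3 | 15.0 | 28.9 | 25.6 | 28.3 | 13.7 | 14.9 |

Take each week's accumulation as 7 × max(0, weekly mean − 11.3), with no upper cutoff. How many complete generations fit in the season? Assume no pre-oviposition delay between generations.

Weekly DD (7 × max(0, T̄ − 11.3)): 62.3, 74.2, 86.8, 116.9, 49.7, 0.0, 49.0, 25.9, 123.2, 100.1, 119.0, 16.8, 25.2.
Season total = 849.1 DD.
Complete generations = ⌊849.1 / 393⌋ = 2.

2 generations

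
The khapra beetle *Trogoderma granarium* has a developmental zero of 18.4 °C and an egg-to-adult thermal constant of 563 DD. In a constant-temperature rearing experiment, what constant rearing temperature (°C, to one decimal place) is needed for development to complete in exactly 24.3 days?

Required daily accumulation = 563 / 24.3 = 23.169 DD/day.
T = T_base + 23.169 = 18.4 + 23.169 = 41.569 ≈ 41.6 °C.

41.6 °C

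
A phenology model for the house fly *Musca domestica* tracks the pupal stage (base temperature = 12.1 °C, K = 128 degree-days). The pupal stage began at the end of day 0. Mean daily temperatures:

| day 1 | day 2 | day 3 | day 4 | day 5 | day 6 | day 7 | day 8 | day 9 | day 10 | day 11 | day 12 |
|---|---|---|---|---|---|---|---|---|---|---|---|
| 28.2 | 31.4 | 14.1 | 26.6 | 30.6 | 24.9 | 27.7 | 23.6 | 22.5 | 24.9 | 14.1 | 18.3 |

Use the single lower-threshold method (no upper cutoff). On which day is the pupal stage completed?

day 10

Daily DD above 12.1 °C: 16.1, 19.3, 2.0, 14.5, 18.5, 12.8, 15.6, 11.5, 10.4, 12.8, 2.0, 6.2.
Cumulative: 16.1, 35.4, 37.4, 51.9, 70.4, 83.2, 98.8, 110.3, 120.7, 133.5, 135.5, 141.7.
The total first reaches 128 DD on day 10.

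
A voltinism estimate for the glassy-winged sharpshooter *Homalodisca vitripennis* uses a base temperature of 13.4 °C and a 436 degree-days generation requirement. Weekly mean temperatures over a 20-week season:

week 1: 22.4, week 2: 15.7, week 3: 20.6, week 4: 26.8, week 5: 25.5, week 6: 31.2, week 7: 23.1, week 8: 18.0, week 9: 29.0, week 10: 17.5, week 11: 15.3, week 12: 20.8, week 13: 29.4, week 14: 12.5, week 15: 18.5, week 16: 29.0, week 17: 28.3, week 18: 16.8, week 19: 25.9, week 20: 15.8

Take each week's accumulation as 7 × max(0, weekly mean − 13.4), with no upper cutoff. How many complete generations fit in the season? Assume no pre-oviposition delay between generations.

2 generations

Weekly DD (7 × max(0, T̄ − 13.4)): 63.0, 16.1, 50.4, 93.8, 84.7, 124.6, 67.9, 32.2, 109.2, 28.7, 13.3, 51.8, 112.0, 0.0, 35.7, 109.2, 104.3, 23.8, 87.5, 16.8.
Season total = 1225.0 DD.
Complete generations = ⌊1225.0 / 436⌋ = 2.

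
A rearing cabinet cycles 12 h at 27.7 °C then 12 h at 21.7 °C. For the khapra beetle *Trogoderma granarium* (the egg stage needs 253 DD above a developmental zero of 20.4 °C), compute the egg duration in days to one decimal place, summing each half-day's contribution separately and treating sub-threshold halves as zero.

58.8 days

Day half: max(0, 27.7 − 20.4) × 0.5 = 7.3 × 0.5 = 3.65 DD.
Night half: max(0, 21.7 − 20.4) × 0.5 = 1.3 × 0.5 = 0.65 DD.
Per 24 h: 4.30 DD/day.
Duration = 253 / 4.30 = 58.837 ≈ 58.8 days.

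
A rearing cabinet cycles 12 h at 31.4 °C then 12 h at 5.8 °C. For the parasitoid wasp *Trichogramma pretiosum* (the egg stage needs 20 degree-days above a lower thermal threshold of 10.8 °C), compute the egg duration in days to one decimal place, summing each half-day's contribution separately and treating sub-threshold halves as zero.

1.9 days

Day half: max(0, 31.4 − 10.8) × 0.5 = 20.6 × 0.5 = 10.30 DD.
Night half: max(0, 5.8 − 10.8) × 0.5 = 0.0 × 0.5 = 0.00 DD.
Per 24 h: 10.30 DD/day.
Duration = 20 / 10.30 = 1.942 ≈ 1.9 days.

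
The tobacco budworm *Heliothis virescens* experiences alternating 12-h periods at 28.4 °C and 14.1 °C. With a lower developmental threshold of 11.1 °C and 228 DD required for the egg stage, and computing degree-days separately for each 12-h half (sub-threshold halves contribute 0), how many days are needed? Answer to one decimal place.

22.5 days

Day half: max(0, 28.4 − 11.1) × 0.5 = 17.3 × 0.5 = 8.65 DD.
Night half: max(0, 14.1 − 11.1) × 0.5 = 3.0 × 0.5 = 1.50 DD.
Per 24 h: 10.15 DD/day.
Duration = 228 / 10.15 = 22.463 ≈ 22.5 days.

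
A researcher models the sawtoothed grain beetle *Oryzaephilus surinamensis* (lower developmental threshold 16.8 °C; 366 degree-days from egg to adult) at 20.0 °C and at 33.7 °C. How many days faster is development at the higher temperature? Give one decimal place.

At 20.0 °C: 366 / (20.0 − 16.8) = 366 / 3.2 = 114.375 d.
At 33.7 °C: 366 / (33.7 − 16.8) = 366 / 16.9 = 21.657 d.
Difference = |114.375 − 21.657| = 92.718 ≈ 92.7 days.

92.7 days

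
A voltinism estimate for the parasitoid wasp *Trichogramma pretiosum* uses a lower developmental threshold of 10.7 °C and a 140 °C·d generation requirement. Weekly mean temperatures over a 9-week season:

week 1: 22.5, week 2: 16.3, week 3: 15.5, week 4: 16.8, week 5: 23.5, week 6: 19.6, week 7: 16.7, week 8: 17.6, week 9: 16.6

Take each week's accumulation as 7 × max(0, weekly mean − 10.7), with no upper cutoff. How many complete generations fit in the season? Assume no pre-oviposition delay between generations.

3 generations

Weekly DD (7 × max(0, T̄ − 10.7)): 82.6, 39.2, 33.6, 42.7, 89.6, 62.3, 42.0, 48.3, 41.3.
Season total = 481.6 DD.
Complete generations = ⌊481.6 / 140⌋ = 3.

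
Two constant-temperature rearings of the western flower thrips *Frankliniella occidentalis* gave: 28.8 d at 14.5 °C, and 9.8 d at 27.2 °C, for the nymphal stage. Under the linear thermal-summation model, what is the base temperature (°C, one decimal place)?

Under the model K = D·(T − T_b), so D₁·(T₁ − T_b) = D₂·(T₂ − T_b).
28.8·(14.5 − T_b) = 9.8·(27.2 − T_b)
T_b = (28.8·14.5 − 9.8·27.2) / (28.8 − 9.8) = 151.04 / 19.0 = 7.949 °C ≈ 7.9 °C.

7.9 °C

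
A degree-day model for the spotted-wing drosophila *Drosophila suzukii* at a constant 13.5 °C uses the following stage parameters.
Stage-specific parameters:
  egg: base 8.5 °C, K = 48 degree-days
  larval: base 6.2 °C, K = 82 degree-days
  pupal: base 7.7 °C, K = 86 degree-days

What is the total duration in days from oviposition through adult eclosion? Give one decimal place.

35.7 days

egg: 48 / (13.5 − 8.5) = 48 / 5.0 = 9.600 d.
larval: 82 / (13.5 − 6.2) = 82 / 7.3 = 11.233 d.
pupal: 86 / (13.5 − 7.7) = 86 / 5.8 = 14.828 d.
Sum = 35.660 ≈ 35.7 days.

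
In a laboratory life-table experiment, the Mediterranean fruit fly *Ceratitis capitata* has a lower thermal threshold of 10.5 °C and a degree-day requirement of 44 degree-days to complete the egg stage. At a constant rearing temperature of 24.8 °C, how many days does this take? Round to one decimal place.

3.1 days

Daily accumulation = 24.8 − 10.5 = 14.3 DD/day.
Duration = 44 / 14.3 = 3.077 ≈ 3.1 days.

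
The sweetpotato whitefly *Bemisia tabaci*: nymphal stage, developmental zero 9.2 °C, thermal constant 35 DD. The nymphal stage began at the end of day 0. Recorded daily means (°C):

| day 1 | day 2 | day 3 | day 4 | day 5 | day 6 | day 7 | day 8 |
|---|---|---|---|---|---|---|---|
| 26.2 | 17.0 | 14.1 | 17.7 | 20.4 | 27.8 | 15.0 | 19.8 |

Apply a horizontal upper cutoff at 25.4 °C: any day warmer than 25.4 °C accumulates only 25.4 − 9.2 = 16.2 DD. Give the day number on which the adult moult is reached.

day 4

Daily DD above 9.2 °C (capped at 16.2): 16.2, 7.8, 4.9, 8.5, 11.2, 16.2, 5.8, 10.6.
Cumulative: 16.2, 24.0, 28.9, 37.4, 48.6, 64.8, 70.6, 81.2.
The total first reaches 35 DD on day 4.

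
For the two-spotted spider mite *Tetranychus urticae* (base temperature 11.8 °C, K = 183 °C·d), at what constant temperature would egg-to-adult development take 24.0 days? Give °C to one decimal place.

19.4 °C

Required daily accumulation = 183 / 24.0 = 7.625 DD/day.
T = T_base + 7.625 = 11.8 + 7.625 = 19.425 ≈ 19.4 °C.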